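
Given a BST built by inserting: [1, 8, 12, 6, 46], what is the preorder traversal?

Tree insertion order: [1, 8, 12, 6, 46]
Tree (level-order array): [1, None, 8, 6, 12, None, None, None, 46]
Preorder traversal: [1, 8, 6, 12, 46]


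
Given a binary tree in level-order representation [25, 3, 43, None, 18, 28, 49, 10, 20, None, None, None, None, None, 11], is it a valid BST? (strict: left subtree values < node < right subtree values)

Level-order array: [25, 3, 43, None, 18, 28, 49, 10, 20, None, None, None, None, None, 11]
Validate using subtree bounds (lo, hi): at each node, require lo < value < hi,
then recurse left with hi=value and right with lo=value.
Preorder trace (stopping at first violation):
  at node 25 with bounds (-inf, +inf): OK
  at node 3 with bounds (-inf, 25): OK
  at node 18 with bounds (3, 25): OK
  at node 10 with bounds (3, 18): OK
  at node 11 with bounds (10, 18): OK
  at node 20 with bounds (18, 25): OK
  at node 43 with bounds (25, +inf): OK
  at node 28 with bounds (25, 43): OK
  at node 49 with bounds (43, +inf): OK
No violation found at any node.
Result: Valid BST


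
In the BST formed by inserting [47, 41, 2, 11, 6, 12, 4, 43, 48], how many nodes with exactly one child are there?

Tree built from: [47, 41, 2, 11, 6, 12, 4, 43, 48]
Tree (level-order array): [47, 41, 48, 2, 43, None, None, None, 11, None, None, 6, 12, 4]
Rule: These are nodes with exactly 1 non-null child.
Per-node child counts:
  node 47: 2 child(ren)
  node 41: 2 child(ren)
  node 2: 1 child(ren)
  node 11: 2 child(ren)
  node 6: 1 child(ren)
  node 4: 0 child(ren)
  node 12: 0 child(ren)
  node 43: 0 child(ren)
  node 48: 0 child(ren)
Matching nodes: [2, 6]
Count of nodes with exactly one child: 2


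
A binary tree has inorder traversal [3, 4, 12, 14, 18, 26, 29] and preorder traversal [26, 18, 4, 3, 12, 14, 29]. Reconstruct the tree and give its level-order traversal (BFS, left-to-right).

Inorder:  [3, 4, 12, 14, 18, 26, 29]
Preorder: [26, 18, 4, 3, 12, 14, 29]
Algorithm: preorder visits root first, so consume preorder in order;
for each root, split the current inorder slice at that value into
left-subtree inorder and right-subtree inorder, then recurse.
Recursive splits:
  root=26; inorder splits into left=[3, 4, 12, 14, 18], right=[29]
  root=18; inorder splits into left=[3, 4, 12, 14], right=[]
  root=4; inorder splits into left=[3], right=[12, 14]
  root=3; inorder splits into left=[], right=[]
  root=12; inorder splits into left=[], right=[14]
  root=14; inorder splits into left=[], right=[]
  root=29; inorder splits into left=[], right=[]
Reconstructed level-order: [26, 18, 29, 4, 3, 12, 14]


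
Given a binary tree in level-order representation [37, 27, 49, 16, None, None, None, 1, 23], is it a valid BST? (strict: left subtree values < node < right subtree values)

Level-order array: [37, 27, 49, 16, None, None, None, 1, 23]
Validate using subtree bounds (lo, hi): at each node, require lo < value < hi,
then recurse left with hi=value and right with lo=value.
Preorder trace (stopping at first violation):
  at node 37 with bounds (-inf, +inf): OK
  at node 27 with bounds (-inf, 37): OK
  at node 16 with bounds (-inf, 27): OK
  at node 1 with bounds (-inf, 16): OK
  at node 23 with bounds (16, 27): OK
  at node 49 with bounds (37, +inf): OK
No violation found at any node.
Result: Valid BST


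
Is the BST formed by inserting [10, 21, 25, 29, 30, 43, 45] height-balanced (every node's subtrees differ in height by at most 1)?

Tree (level-order array): [10, None, 21, None, 25, None, 29, None, 30, None, 43, None, 45]
Definition: a tree is height-balanced if, at every node, |h(left) - h(right)| <= 1 (empty subtree has height -1).
Bottom-up per-node check:
  node 45: h_left=-1, h_right=-1, diff=0 [OK], height=0
  node 43: h_left=-1, h_right=0, diff=1 [OK], height=1
  node 30: h_left=-1, h_right=1, diff=2 [FAIL (|-1-1|=2 > 1)], height=2
  node 29: h_left=-1, h_right=2, diff=3 [FAIL (|-1-2|=3 > 1)], height=3
  node 25: h_left=-1, h_right=3, diff=4 [FAIL (|-1-3|=4 > 1)], height=4
  node 21: h_left=-1, h_right=4, diff=5 [FAIL (|-1-4|=5 > 1)], height=5
  node 10: h_left=-1, h_right=5, diff=6 [FAIL (|-1-5|=6 > 1)], height=6
Node 30 violates the condition: |-1 - 1| = 2 > 1.
Result: Not balanced


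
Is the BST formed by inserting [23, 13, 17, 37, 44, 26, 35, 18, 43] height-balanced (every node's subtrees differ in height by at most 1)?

Tree (level-order array): [23, 13, 37, None, 17, 26, 44, None, 18, None, 35, 43]
Definition: a tree is height-balanced if, at every node, |h(left) - h(right)| <= 1 (empty subtree has height -1).
Bottom-up per-node check:
  node 18: h_left=-1, h_right=-1, diff=0 [OK], height=0
  node 17: h_left=-1, h_right=0, diff=1 [OK], height=1
  node 13: h_left=-1, h_right=1, diff=2 [FAIL (|-1-1|=2 > 1)], height=2
  node 35: h_left=-1, h_right=-1, diff=0 [OK], height=0
  node 26: h_left=-1, h_right=0, diff=1 [OK], height=1
  node 43: h_left=-1, h_right=-1, diff=0 [OK], height=0
  node 44: h_left=0, h_right=-1, diff=1 [OK], height=1
  node 37: h_left=1, h_right=1, diff=0 [OK], height=2
  node 23: h_left=2, h_right=2, diff=0 [OK], height=3
Node 13 violates the condition: |-1 - 1| = 2 > 1.
Result: Not balanced


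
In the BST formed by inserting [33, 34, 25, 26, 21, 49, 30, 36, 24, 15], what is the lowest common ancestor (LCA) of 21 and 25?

Tree insertion order: [33, 34, 25, 26, 21, 49, 30, 36, 24, 15]
Tree (level-order array): [33, 25, 34, 21, 26, None, 49, 15, 24, None, 30, 36]
In a BST, the LCA of p=21, q=25 is the first node v on the
root-to-leaf path with p <= v <= q (go left if both < v, right if both > v).
Walk from root:
  at 33: both 21 and 25 < 33, go left
  at 25: 21 <= 25 <= 25, this is the LCA
LCA = 25


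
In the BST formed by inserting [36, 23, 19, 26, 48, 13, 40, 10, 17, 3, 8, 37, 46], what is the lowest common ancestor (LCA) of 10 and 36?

Tree insertion order: [36, 23, 19, 26, 48, 13, 40, 10, 17, 3, 8, 37, 46]
Tree (level-order array): [36, 23, 48, 19, 26, 40, None, 13, None, None, None, 37, 46, 10, 17, None, None, None, None, 3, None, None, None, None, 8]
In a BST, the LCA of p=10, q=36 is the first node v on the
root-to-leaf path with p <= v <= q (go left if both < v, right if both > v).
Walk from root:
  at 36: 10 <= 36 <= 36, this is the LCA
LCA = 36


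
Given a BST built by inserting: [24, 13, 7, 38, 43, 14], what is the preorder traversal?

Tree insertion order: [24, 13, 7, 38, 43, 14]
Tree (level-order array): [24, 13, 38, 7, 14, None, 43]
Preorder traversal: [24, 13, 7, 14, 38, 43]


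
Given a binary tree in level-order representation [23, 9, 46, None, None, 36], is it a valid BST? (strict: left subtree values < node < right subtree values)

Level-order array: [23, 9, 46, None, None, 36]
Validate using subtree bounds (lo, hi): at each node, require lo < value < hi,
then recurse left with hi=value and right with lo=value.
Preorder trace (stopping at first violation):
  at node 23 with bounds (-inf, +inf): OK
  at node 9 with bounds (-inf, 23): OK
  at node 46 with bounds (23, +inf): OK
  at node 36 with bounds (23, 46): OK
No violation found at any node.
Result: Valid BST


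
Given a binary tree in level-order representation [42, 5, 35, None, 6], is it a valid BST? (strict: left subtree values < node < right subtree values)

Level-order array: [42, 5, 35, None, 6]
Validate using subtree bounds (lo, hi): at each node, require lo < value < hi,
then recurse left with hi=value and right with lo=value.
Preorder trace (stopping at first violation):
  at node 42 with bounds (-inf, +inf): OK
  at node 5 with bounds (-inf, 42): OK
  at node 6 with bounds (5, 42): OK
  at node 35 with bounds (42, +inf): VIOLATION
Node 35 violates its bound: not (42 < 35 < +inf).
Result: Not a valid BST


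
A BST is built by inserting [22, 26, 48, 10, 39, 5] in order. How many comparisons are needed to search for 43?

Search path for 43: 22 -> 26 -> 48 -> 39
Found: False
Comparisons: 4


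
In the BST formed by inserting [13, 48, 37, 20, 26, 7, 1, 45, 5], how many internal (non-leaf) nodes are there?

Tree built from: [13, 48, 37, 20, 26, 7, 1, 45, 5]
Tree (level-order array): [13, 7, 48, 1, None, 37, None, None, 5, 20, 45, None, None, None, 26]
Rule: An internal node has at least one child.
Per-node child counts:
  node 13: 2 child(ren)
  node 7: 1 child(ren)
  node 1: 1 child(ren)
  node 5: 0 child(ren)
  node 48: 1 child(ren)
  node 37: 2 child(ren)
  node 20: 1 child(ren)
  node 26: 0 child(ren)
  node 45: 0 child(ren)
Matching nodes: [13, 7, 1, 48, 37, 20]
Count of internal (non-leaf) nodes: 6


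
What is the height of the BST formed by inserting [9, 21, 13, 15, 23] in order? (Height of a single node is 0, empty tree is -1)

Insertion order: [9, 21, 13, 15, 23]
Tree (level-order array): [9, None, 21, 13, 23, None, 15]
Compute height bottom-up (empty subtree = -1):
  height(15) = 1 + max(-1, -1) = 0
  height(13) = 1 + max(-1, 0) = 1
  height(23) = 1 + max(-1, -1) = 0
  height(21) = 1 + max(1, 0) = 2
  height(9) = 1 + max(-1, 2) = 3
Height = 3


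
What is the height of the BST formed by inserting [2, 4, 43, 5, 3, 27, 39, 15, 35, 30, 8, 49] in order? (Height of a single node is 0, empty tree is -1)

Insertion order: [2, 4, 43, 5, 3, 27, 39, 15, 35, 30, 8, 49]
Tree (level-order array): [2, None, 4, 3, 43, None, None, 5, 49, None, 27, None, None, 15, 39, 8, None, 35, None, None, None, 30]
Compute height bottom-up (empty subtree = -1):
  height(3) = 1 + max(-1, -1) = 0
  height(8) = 1 + max(-1, -1) = 0
  height(15) = 1 + max(0, -1) = 1
  height(30) = 1 + max(-1, -1) = 0
  height(35) = 1 + max(0, -1) = 1
  height(39) = 1 + max(1, -1) = 2
  height(27) = 1 + max(1, 2) = 3
  height(5) = 1 + max(-1, 3) = 4
  height(49) = 1 + max(-1, -1) = 0
  height(43) = 1 + max(4, 0) = 5
  height(4) = 1 + max(0, 5) = 6
  height(2) = 1 + max(-1, 6) = 7
Height = 7


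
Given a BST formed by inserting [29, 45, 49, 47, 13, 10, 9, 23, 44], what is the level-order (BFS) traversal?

Tree insertion order: [29, 45, 49, 47, 13, 10, 9, 23, 44]
Tree (level-order array): [29, 13, 45, 10, 23, 44, 49, 9, None, None, None, None, None, 47]
BFS from the root, enqueuing left then right child of each popped node:
  queue [29] -> pop 29, enqueue [13, 45], visited so far: [29]
  queue [13, 45] -> pop 13, enqueue [10, 23], visited so far: [29, 13]
  queue [45, 10, 23] -> pop 45, enqueue [44, 49], visited so far: [29, 13, 45]
  queue [10, 23, 44, 49] -> pop 10, enqueue [9], visited so far: [29, 13, 45, 10]
  queue [23, 44, 49, 9] -> pop 23, enqueue [none], visited so far: [29, 13, 45, 10, 23]
  queue [44, 49, 9] -> pop 44, enqueue [none], visited so far: [29, 13, 45, 10, 23, 44]
  queue [49, 9] -> pop 49, enqueue [47], visited so far: [29, 13, 45, 10, 23, 44, 49]
  queue [9, 47] -> pop 9, enqueue [none], visited so far: [29, 13, 45, 10, 23, 44, 49, 9]
  queue [47] -> pop 47, enqueue [none], visited so far: [29, 13, 45, 10, 23, 44, 49, 9, 47]
Result: [29, 13, 45, 10, 23, 44, 49, 9, 47]


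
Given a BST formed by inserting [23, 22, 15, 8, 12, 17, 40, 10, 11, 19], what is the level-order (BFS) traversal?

Tree insertion order: [23, 22, 15, 8, 12, 17, 40, 10, 11, 19]
Tree (level-order array): [23, 22, 40, 15, None, None, None, 8, 17, None, 12, None, 19, 10, None, None, None, None, 11]
BFS from the root, enqueuing left then right child of each popped node:
  queue [23] -> pop 23, enqueue [22, 40], visited so far: [23]
  queue [22, 40] -> pop 22, enqueue [15], visited so far: [23, 22]
  queue [40, 15] -> pop 40, enqueue [none], visited so far: [23, 22, 40]
  queue [15] -> pop 15, enqueue [8, 17], visited so far: [23, 22, 40, 15]
  queue [8, 17] -> pop 8, enqueue [12], visited so far: [23, 22, 40, 15, 8]
  queue [17, 12] -> pop 17, enqueue [19], visited so far: [23, 22, 40, 15, 8, 17]
  queue [12, 19] -> pop 12, enqueue [10], visited so far: [23, 22, 40, 15, 8, 17, 12]
  queue [19, 10] -> pop 19, enqueue [none], visited so far: [23, 22, 40, 15, 8, 17, 12, 19]
  queue [10] -> pop 10, enqueue [11], visited so far: [23, 22, 40, 15, 8, 17, 12, 19, 10]
  queue [11] -> pop 11, enqueue [none], visited so far: [23, 22, 40, 15, 8, 17, 12, 19, 10, 11]
Result: [23, 22, 40, 15, 8, 17, 12, 19, 10, 11]


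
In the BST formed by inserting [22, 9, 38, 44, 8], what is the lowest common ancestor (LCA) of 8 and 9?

Tree insertion order: [22, 9, 38, 44, 8]
Tree (level-order array): [22, 9, 38, 8, None, None, 44]
In a BST, the LCA of p=8, q=9 is the first node v on the
root-to-leaf path with p <= v <= q (go left if both < v, right if both > v).
Walk from root:
  at 22: both 8 and 9 < 22, go left
  at 9: 8 <= 9 <= 9, this is the LCA
LCA = 9


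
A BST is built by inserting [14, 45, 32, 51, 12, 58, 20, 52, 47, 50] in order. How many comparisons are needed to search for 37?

Search path for 37: 14 -> 45 -> 32
Found: False
Comparisons: 3


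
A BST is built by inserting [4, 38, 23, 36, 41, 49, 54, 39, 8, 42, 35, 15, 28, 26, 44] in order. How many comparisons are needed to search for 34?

Search path for 34: 4 -> 38 -> 23 -> 36 -> 35 -> 28
Found: False
Comparisons: 6


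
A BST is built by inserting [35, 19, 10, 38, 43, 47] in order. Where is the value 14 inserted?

Starting tree (level order): [35, 19, 38, 10, None, None, 43, None, None, None, 47]
Insertion path: 35 -> 19 -> 10
Result: insert 14 as right child of 10
Final tree (level order): [35, 19, 38, 10, None, None, 43, None, 14, None, 47]


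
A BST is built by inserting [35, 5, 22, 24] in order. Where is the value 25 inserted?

Starting tree (level order): [35, 5, None, None, 22, None, 24]
Insertion path: 35 -> 5 -> 22 -> 24
Result: insert 25 as right child of 24
Final tree (level order): [35, 5, None, None, 22, None, 24, None, 25]


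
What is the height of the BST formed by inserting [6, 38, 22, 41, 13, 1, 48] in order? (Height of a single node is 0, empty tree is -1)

Insertion order: [6, 38, 22, 41, 13, 1, 48]
Tree (level-order array): [6, 1, 38, None, None, 22, 41, 13, None, None, 48]
Compute height bottom-up (empty subtree = -1):
  height(1) = 1 + max(-1, -1) = 0
  height(13) = 1 + max(-1, -1) = 0
  height(22) = 1 + max(0, -1) = 1
  height(48) = 1 + max(-1, -1) = 0
  height(41) = 1 + max(-1, 0) = 1
  height(38) = 1 + max(1, 1) = 2
  height(6) = 1 + max(0, 2) = 3
Height = 3


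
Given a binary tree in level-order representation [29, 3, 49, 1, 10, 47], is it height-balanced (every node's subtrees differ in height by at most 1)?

Tree (level-order array): [29, 3, 49, 1, 10, 47]
Definition: a tree is height-balanced if, at every node, |h(left) - h(right)| <= 1 (empty subtree has height -1).
Bottom-up per-node check:
  node 1: h_left=-1, h_right=-1, diff=0 [OK], height=0
  node 10: h_left=-1, h_right=-1, diff=0 [OK], height=0
  node 3: h_left=0, h_right=0, diff=0 [OK], height=1
  node 47: h_left=-1, h_right=-1, diff=0 [OK], height=0
  node 49: h_left=0, h_right=-1, diff=1 [OK], height=1
  node 29: h_left=1, h_right=1, diff=0 [OK], height=2
All nodes satisfy the balance condition.
Result: Balanced


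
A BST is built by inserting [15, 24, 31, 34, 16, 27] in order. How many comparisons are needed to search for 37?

Search path for 37: 15 -> 24 -> 31 -> 34
Found: False
Comparisons: 4


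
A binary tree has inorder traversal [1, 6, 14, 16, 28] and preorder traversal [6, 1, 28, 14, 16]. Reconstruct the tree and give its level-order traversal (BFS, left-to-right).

Inorder:  [1, 6, 14, 16, 28]
Preorder: [6, 1, 28, 14, 16]
Algorithm: preorder visits root first, so consume preorder in order;
for each root, split the current inorder slice at that value into
left-subtree inorder and right-subtree inorder, then recurse.
Recursive splits:
  root=6; inorder splits into left=[1], right=[14, 16, 28]
  root=1; inorder splits into left=[], right=[]
  root=28; inorder splits into left=[14, 16], right=[]
  root=14; inorder splits into left=[], right=[16]
  root=16; inorder splits into left=[], right=[]
Reconstructed level-order: [6, 1, 28, 14, 16]


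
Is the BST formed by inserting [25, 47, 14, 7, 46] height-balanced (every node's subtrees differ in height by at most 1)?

Tree (level-order array): [25, 14, 47, 7, None, 46]
Definition: a tree is height-balanced if, at every node, |h(left) - h(right)| <= 1 (empty subtree has height -1).
Bottom-up per-node check:
  node 7: h_left=-1, h_right=-1, diff=0 [OK], height=0
  node 14: h_left=0, h_right=-1, diff=1 [OK], height=1
  node 46: h_left=-1, h_right=-1, diff=0 [OK], height=0
  node 47: h_left=0, h_right=-1, diff=1 [OK], height=1
  node 25: h_left=1, h_right=1, diff=0 [OK], height=2
All nodes satisfy the balance condition.
Result: Balanced


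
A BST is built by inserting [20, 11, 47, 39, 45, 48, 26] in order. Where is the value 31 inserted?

Starting tree (level order): [20, 11, 47, None, None, 39, 48, 26, 45]
Insertion path: 20 -> 47 -> 39 -> 26
Result: insert 31 as right child of 26
Final tree (level order): [20, 11, 47, None, None, 39, 48, 26, 45, None, None, None, 31]


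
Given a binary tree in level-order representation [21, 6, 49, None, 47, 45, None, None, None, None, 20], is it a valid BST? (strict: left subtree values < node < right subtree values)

Level-order array: [21, 6, 49, None, 47, 45, None, None, None, None, 20]
Validate using subtree bounds (lo, hi): at each node, require lo < value < hi,
then recurse left with hi=value and right with lo=value.
Preorder trace (stopping at first violation):
  at node 21 with bounds (-inf, +inf): OK
  at node 6 with bounds (-inf, 21): OK
  at node 47 with bounds (6, 21): VIOLATION
Node 47 violates its bound: not (6 < 47 < 21).
Result: Not a valid BST


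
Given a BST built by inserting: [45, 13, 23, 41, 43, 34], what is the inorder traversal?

Tree insertion order: [45, 13, 23, 41, 43, 34]
Tree (level-order array): [45, 13, None, None, 23, None, 41, 34, 43]
Inorder traversal: [13, 23, 34, 41, 43, 45]


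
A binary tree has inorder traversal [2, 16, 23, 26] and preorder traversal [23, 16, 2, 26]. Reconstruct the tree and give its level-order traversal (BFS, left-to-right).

Inorder:  [2, 16, 23, 26]
Preorder: [23, 16, 2, 26]
Algorithm: preorder visits root first, so consume preorder in order;
for each root, split the current inorder slice at that value into
left-subtree inorder and right-subtree inorder, then recurse.
Recursive splits:
  root=23; inorder splits into left=[2, 16], right=[26]
  root=16; inorder splits into left=[2], right=[]
  root=2; inorder splits into left=[], right=[]
  root=26; inorder splits into left=[], right=[]
Reconstructed level-order: [23, 16, 26, 2]


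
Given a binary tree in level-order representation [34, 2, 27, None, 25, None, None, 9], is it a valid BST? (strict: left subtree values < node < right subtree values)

Level-order array: [34, 2, 27, None, 25, None, None, 9]
Validate using subtree bounds (lo, hi): at each node, require lo < value < hi,
then recurse left with hi=value and right with lo=value.
Preorder trace (stopping at first violation):
  at node 34 with bounds (-inf, +inf): OK
  at node 2 with bounds (-inf, 34): OK
  at node 25 with bounds (2, 34): OK
  at node 9 with bounds (2, 25): OK
  at node 27 with bounds (34, +inf): VIOLATION
Node 27 violates its bound: not (34 < 27 < +inf).
Result: Not a valid BST


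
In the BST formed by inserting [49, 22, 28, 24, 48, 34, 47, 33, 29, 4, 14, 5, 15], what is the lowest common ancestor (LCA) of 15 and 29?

Tree insertion order: [49, 22, 28, 24, 48, 34, 47, 33, 29, 4, 14, 5, 15]
Tree (level-order array): [49, 22, None, 4, 28, None, 14, 24, 48, 5, 15, None, None, 34, None, None, None, None, None, 33, 47, 29]
In a BST, the LCA of p=15, q=29 is the first node v on the
root-to-leaf path with p <= v <= q (go left if both < v, right if both > v).
Walk from root:
  at 49: both 15 and 29 < 49, go left
  at 22: 15 <= 22 <= 29, this is the LCA
LCA = 22


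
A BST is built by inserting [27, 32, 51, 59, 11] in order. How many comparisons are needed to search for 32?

Search path for 32: 27 -> 32
Found: True
Comparisons: 2


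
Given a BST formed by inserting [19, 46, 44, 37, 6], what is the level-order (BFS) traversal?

Tree insertion order: [19, 46, 44, 37, 6]
Tree (level-order array): [19, 6, 46, None, None, 44, None, 37]
BFS from the root, enqueuing left then right child of each popped node:
  queue [19] -> pop 19, enqueue [6, 46], visited so far: [19]
  queue [6, 46] -> pop 6, enqueue [none], visited so far: [19, 6]
  queue [46] -> pop 46, enqueue [44], visited so far: [19, 6, 46]
  queue [44] -> pop 44, enqueue [37], visited so far: [19, 6, 46, 44]
  queue [37] -> pop 37, enqueue [none], visited so far: [19, 6, 46, 44, 37]
Result: [19, 6, 46, 44, 37]


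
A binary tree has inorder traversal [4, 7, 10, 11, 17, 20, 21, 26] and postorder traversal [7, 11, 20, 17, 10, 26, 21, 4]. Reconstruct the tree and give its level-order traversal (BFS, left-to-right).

Inorder:   [4, 7, 10, 11, 17, 20, 21, 26]
Postorder: [7, 11, 20, 17, 10, 26, 21, 4]
Algorithm: postorder visits root last, so walk postorder right-to-left;
each value is the root of the current inorder slice — split it at that
value, recurse on the right subtree first, then the left.
Recursive splits:
  root=4; inorder splits into left=[], right=[7, 10, 11, 17, 20, 21, 26]
  root=21; inorder splits into left=[7, 10, 11, 17, 20], right=[26]
  root=26; inorder splits into left=[], right=[]
  root=10; inorder splits into left=[7], right=[11, 17, 20]
  root=17; inorder splits into left=[11], right=[20]
  root=20; inorder splits into left=[], right=[]
  root=11; inorder splits into left=[], right=[]
  root=7; inorder splits into left=[], right=[]
Reconstructed level-order: [4, 21, 10, 26, 7, 17, 11, 20]


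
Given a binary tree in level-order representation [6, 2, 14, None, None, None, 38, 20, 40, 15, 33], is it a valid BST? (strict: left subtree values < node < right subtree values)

Level-order array: [6, 2, 14, None, None, None, 38, 20, 40, 15, 33]
Validate using subtree bounds (lo, hi): at each node, require lo < value < hi,
then recurse left with hi=value and right with lo=value.
Preorder trace (stopping at first violation):
  at node 6 with bounds (-inf, +inf): OK
  at node 2 with bounds (-inf, 6): OK
  at node 14 with bounds (6, +inf): OK
  at node 38 with bounds (14, +inf): OK
  at node 20 with bounds (14, 38): OK
  at node 15 with bounds (14, 20): OK
  at node 33 with bounds (20, 38): OK
  at node 40 with bounds (38, +inf): OK
No violation found at any node.
Result: Valid BST


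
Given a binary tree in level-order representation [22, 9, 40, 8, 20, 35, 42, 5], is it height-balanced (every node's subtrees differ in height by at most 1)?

Tree (level-order array): [22, 9, 40, 8, 20, 35, 42, 5]
Definition: a tree is height-balanced if, at every node, |h(left) - h(right)| <= 1 (empty subtree has height -1).
Bottom-up per-node check:
  node 5: h_left=-1, h_right=-1, diff=0 [OK], height=0
  node 8: h_left=0, h_right=-1, diff=1 [OK], height=1
  node 20: h_left=-1, h_right=-1, diff=0 [OK], height=0
  node 9: h_left=1, h_right=0, diff=1 [OK], height=2
  node 35: h_left=-1, h_right=-1, diff=0 [OK], height=0
  node 42: h_left=-1, h_right=-1, diff=0 [OK], height=0
  node 40: h_left=0, h_right=0, diff=0 [OK], height=1
  node 22: h_left=2, h_right=1, diff=1 [OK], height=3
All nodes satisfy the balance condition.
Result: Balanced


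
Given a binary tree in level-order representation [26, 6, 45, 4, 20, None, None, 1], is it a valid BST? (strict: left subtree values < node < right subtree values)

Level-order array: [26, 6, 45, 4, 20, None, None, 1]
Validate using subtree bounds (lo, hi): at each node, require lo < value < hi,
then recurse left with hi=value and right with lo=value.
Preorder trace (stopping at first violation):
  at node 26 with bounds (-inf, +inf): OK
  at node 6 with bounds (-inf, 26): OK
  at node 4 with bounds (-inf, 6): OK
  at node 1 with bounds (-inf, 4): OK
  at node 20 with bounds (6, 26): OK
  at node 45 with bounds (26, +inf): OK
No violation found at any node.
Result: Valid BST


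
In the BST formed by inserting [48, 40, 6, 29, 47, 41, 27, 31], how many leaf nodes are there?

Tree built from: [48, 40, 6, 29, 47, 41, 27, 31]
Tree (level-order array): [48, 40, None, 6, 47, None, 29, 41, None, 27, 31]
Rule: A leaf has 0 children.
Per-node child counts:
  node 48: 1 child(ren)
  node 40: 2 child(ren)
  node 6: 1 child(ren)
  node 29: 2 child(ren)
  node 27: 0 child(ren)
  node 31: 0 child(ren)
  node 47: 1 child(ren)
  node 41: 0 child(ren)
Matching nodes: [27, 31, 41]
Count of leaf nodes: 3


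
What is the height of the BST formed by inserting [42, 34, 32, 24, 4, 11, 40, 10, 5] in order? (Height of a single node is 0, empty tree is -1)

Insertion order: [42, 34, 32, 24, 4, 11, 40, 10, 5]
Tree (level-order array): [42, 34, None, 32, 40, 24, None, None, None, 4, None, None, 11, 10, None, 5]
Compute height bottom-up (empty subtree = -1):
  height(5) = 1 + max(-1, -1) = 0
  height(10) = 1 + max(0, -1) = 1
  height(11) = 1 + max(1, -1) = 2
  height(4) = 1 + max(-1, 2) = 3
  height(24) = 1 + max(3, -1) = 4
  height(32) = 1 + max(4, -1) = 5
  height(40) = 1 + max(-1, -1) = 0
  height(34) = 1 + max(5, 0) = 6
  height(42) = 1 + max(6, -1) = 7
Height = 7


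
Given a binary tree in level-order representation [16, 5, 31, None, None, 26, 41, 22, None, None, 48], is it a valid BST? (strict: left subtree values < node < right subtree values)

Level-order array: [16, 5, 31, None, None, 26, 41, 22, None, None, 48]
Validate using subtree bounds (lo, hi): at each node, require lo < value < hi,
then recurse left with hi=value and right with lo=value.
Preorder trace (stopping at first violation):
  at node 16 with bounds (-inf, +inf): OK
  at node 5 with bounds (-inf, 16): OK
  at node 31 with bounds (16, +inf): OK
  at node 26 with bounds (16, 31): OK
  at node 22 with bounds (16, 26): OK
  at node 41 with bounds (31, +inf): OK
  at node 48 with bounds (41, +inf): OK
No violation found at any node.
Result: Valid BST


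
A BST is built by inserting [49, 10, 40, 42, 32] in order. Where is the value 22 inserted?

Starting tree (level order): [49, 10, None, None, 40, 32, 42]
Insertion path: 49 -> 10 -> 40 -> 32
Result: insert 22 as left child of 32
Final tree (level order): [49, 10, None, None, 40, 32, 42, 22]


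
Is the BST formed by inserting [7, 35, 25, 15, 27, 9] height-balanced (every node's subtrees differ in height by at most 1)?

Tree (level-order array): [7, None, 35, 25, None, 15, 27, 9]
Definition: a tree is height-balanced if, at every node, |h(left) - h(right)| <= 1 (empty subtree has height -1).
Bottom-up per-node check:
  node 9: h_left=-1, h_right=-1, diff=0 [OK], height=0
  node 15: h_left=0, h_right=-1, diff=1 [OK], height=1
  node 27: h_left=-1, h_right=-1, diff=0 [OK], height=0
  node 25: h_left=1, h_right=0, diff=1 [OK], height=2
  node 35: h_left=2, h_right=-1, diff=3 [FAIL (|2--1|=3 > 1)], height=3
  node 7: h_left=-1, h_right=3, diff=4 [FAIL (|-1-3|=4 > 1)], height=4
Node 35 violates the condition: |2 - -1| = 3 > 1.
Result: Not balanced


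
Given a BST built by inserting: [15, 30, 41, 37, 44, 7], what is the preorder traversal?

Tree insertion order: [15, 30, 41, 37, 44, 7]
Tree (level-order array): [15, 7, 30, None, None, None, 41, 37, 44]
Preorder traversal: [15, 7, 30, 41, 37, 44]


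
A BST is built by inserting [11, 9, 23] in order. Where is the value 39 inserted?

Starting tree (level order): [11, 9, 23]
Insertion path: 11 -> 23
Result: insert 39 as right child of 23
Final tree (level order): [11, 9, 23, None, None, None, 39]


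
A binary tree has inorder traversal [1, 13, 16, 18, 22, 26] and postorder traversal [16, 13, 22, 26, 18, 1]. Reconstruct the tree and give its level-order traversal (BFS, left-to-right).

Inorder:   [1, 13, 16, 18, 22, 26]
Postorder: [16, 13, 22, 26, 18, 1]
Algorithm: postorder visits root last, so walk postorder right-to-left;
each value is the root of the current inorder slice — split it at that
value, recurse on the right subtree first, then the left.
Recursive splits:
  root=1; inorder splits into left=[], right=[13, 16, 18, 22, 26]
  root=18; inorder splits into left=[13, 16], right=[22, 26]
  root=26; inorder splits into left=[22], right=[]
  root=22; inorder splits into left=[], right=[]
  root=13; inorder splits into left=[], right=[16]
  root=16; inorder splits into left=[], right=[]
Reconstructed level-order: [1, 18, 13, 26, 16, 22]


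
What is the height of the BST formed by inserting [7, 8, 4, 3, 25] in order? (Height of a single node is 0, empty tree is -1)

Insertion order: [7, 8, 4, 3, 25]
Tree (level-order array): [7, 4, 8, 3, None, None, 25]
Compute height bottom-up (empty subtree = -1):
  height(3) = 1 + max(-1, -1) = 0
  height(4) = 1 + max(0, -1) = 1
  height(25) = 1 + max(-1, -1) = 0
  height(8) = 1 + max(-1, 0) = 1
  height(7) = 1 + max(1, 1) = 2
Height = 2


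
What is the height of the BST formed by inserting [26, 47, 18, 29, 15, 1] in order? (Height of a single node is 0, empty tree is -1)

Insertion order: [26, 47, 18, 29, 15, 1]
Tree (level-order array): [26, 18, 47, 15, None, 29, None, 1]
Compute height bottom-up (empty subtree = -1):
  height(1) = 1 + max(-1, -1) = 0
  height(15) = 1 + max(0, -1) = 1
  height(18) = 1 + max(1, -1) = 2
  height(29) = 1 + max(-1, -1) = 0
  height(47) = 1 + max(0, -1) = 1
  height(26) = 1 + max(2, 1) = 3
Height = 3


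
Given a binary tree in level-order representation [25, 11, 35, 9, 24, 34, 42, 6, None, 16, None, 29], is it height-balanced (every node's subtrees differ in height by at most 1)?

Tree (level-order array): [25, 11, 35, 9, 24, 34, 42, 6, None, 16, None, 29]
Definition: a tree is height-balanced if, at every node, |h(left) - h(right)| <= 1 (empty subtree has height -1).
Bottom-up per-node check:
  node 6: h_left=-1, h_right=-1, diff=0 [OK], height=0
  node 9: h_left=0, h_right=-1, diff=1 [OK], height=1
  node 16: h_left=-1, h_right=-1, diff=0 [OK], height=0
  node 24: h_left=0, h_right=-1, diff=1 [OK], height=1
  node 11: h_left=1, h_right=1, diff=0 [OK], height=2
  node 29: h_left=-1, h_right=-1, diff=0 [OK], height=0
  node 34: h_left=0, h_right=-1, diff=1 [OK], height=1
  node 42: h_left=-1, h_right=-1, diff=0 [OK], height=0
  node 35: h_left=1, h_right=0, diff=1 [OK], height=2
  node 25: h_left=2, h_right=2, diff=0 [OK], height=3
All nodes satisfy the balance condition.
Result: Balanced


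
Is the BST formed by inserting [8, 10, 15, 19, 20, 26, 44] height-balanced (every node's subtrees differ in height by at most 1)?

Tree (level-order array): [8, None, 10, None, 15, None, 19, None, 20, None, 26, None, 44]
Definition: a tree is height-balanced if, at every node, |h(left) - h(right)| <= 1 (empty subtree has height -1).
Bottom-up per-node check:
  node 44: h_left=-1, h_right=-1, diff=0 [OK], height=0
  node 26: h_left=-1, h_right=0, diff=1 [OK], height=1
  node 20: h_left=-1, h_right=1, diff=2 [FAIL (|-1-1|=2 > 1)], height=2
  node 19: h_left=-1, h_right=2, diff=3 [FAIL (|-1-2|=3 > 1)], height=3
  node 15: h_left=-1, h_right=3, diff=4 [FAIL (|-1-3|=4 > 1)], height=4
  node 10: h_left=-1, h_right=4, diff=5 [FAIL (|-1-4|=5 > 1)], height=5
  node 8: h_left=-1, h_right=5, diff=6 [FAIL (|-1-5|=6 > 1)], height=6
Node 20 violates the condition: |-1 - 1| = 2 > 1.
Result: Not balanced


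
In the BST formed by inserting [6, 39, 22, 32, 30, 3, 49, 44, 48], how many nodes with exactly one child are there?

Tree built from: [6, 39, 22, 32, 30, 3, 49, 44, 48]
Tree (level-order array): [6, 3, 39, None, None, 22, 49, None, 32, 44, None, 30, None, None, 48]
Rule: These are nodes with exactly 1 non-null child.
Per-node child counts:
  node 6: 2 child(ren)
  node 3: 0 child(ren)
  node 39: 2 child(ren)
  node 22: 1 child(ren)
  node 32: 1 child(ren)
  node 30: 0 child(ren)
  node 49: 1 child(ren)
  node 44: 1 child(ren)
  node 48: 0 child(ren)
Matching nodes: [22, 32, 49, 44]
Count of nodes with exactly one child: 4


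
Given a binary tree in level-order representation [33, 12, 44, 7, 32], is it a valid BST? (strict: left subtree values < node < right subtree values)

Level-order array: [33, 12, 44, 7, 32]
Validate using subtree bounds (lo, hi): at each node, require lo < value < hi,
then recurse left with hi=value and right with lo=value.
Preorder trace (stopping at first violation):
  at node 33 with bounds (-inf, +inf): OK
  at node 12 with bounds (-inf, 33): OK
  at node 7 with bounds (-inf, 12): OK
  at node 32 with bounds (12, 33): OK
  at node 44 with bounds (33, +inf): OK
No violation found at any node.
Result: Valid BST


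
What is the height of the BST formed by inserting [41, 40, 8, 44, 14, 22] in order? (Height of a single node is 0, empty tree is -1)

Insertion order: [41, 40, 8, 44, 14, 22]
Tree (level-order array): [41, 40, 44, 8, None, None, None, None, 14, None, 22]
Compute height bottom-up (empty subtree = -1):
  height(22) = 1 + max(-1, -1) = 0
  height(14) = 1 + max(-1, 0) = 1
  height(8) = 1 + max(-1, 1) = 2
  height(40) = 1 + max(2, -1) = 3
  height(44) = 1 + max(-1, -1) = 0
  height(41) = 1 + max(3, 0) = 4
Height = 4


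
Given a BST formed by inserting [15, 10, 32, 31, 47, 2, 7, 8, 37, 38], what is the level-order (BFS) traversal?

Tree insertion order: [15, 10, 32, 31, 47, 2, 7, 8, 37, 38]
Tree (level-order array): [15, 10, 32, 2, None, 31, 47, None, 7, None, None, 37, None, None, 8, None, 38]
BFS from the root, enqueuing left then right child of each popped node:
  queue [15] -> pop 15, enqueue [10, 32], visited so far: [15]
  queue [10, 32] -> pop 10, enqueue [2], visited so far: [15, 10]
  queue [32, 2] -> pop 32, enqueue [31, 47], visited so far: [15, 10, 32]
  queue [2, 31, 47] -> pop 2, enqueue [7], visited so far: [15, 10, 32, 2]
  queue [31, 47, 7] -> pop 31, enqueue [none], visited so far: [15, 10, 32, 2, 31]
  queue [47, 7] -> pop 47, enqueue [37], visited so far: [15, 10, 32, 2, 31, 47]
  queue [7, 37] -> pop 7, enqueue [8], visited so far: [15, 10, 32, 2, 31, 47, 7]
  queue [37, 8] -> pop 37, enqueue [38], visited so far: [15, 10, 32, 2, 31, 47, 7, 37]
  queue [8, 38] -> pop 8, enqueue [none], visited so far: [15, 10, 32, 2, 31, 47, 7, 37, 8]
  queue [38] -> pop 38, enqueue [none], visited so far: [15, 10, 32, 2, 31, 47, 7, 37, 8, 38]
Result: [15, 10, 32, 2, 31, 47, 7, 37, 8, 38]


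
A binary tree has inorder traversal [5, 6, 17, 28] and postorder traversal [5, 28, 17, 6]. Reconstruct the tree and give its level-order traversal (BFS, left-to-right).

Inorder:   [5, 6, 17, 28]
Postorder: [5, 28, 17, 6]
Algorithm: postorder visits root last, so walk postorder right-to-left;
each value is the root of the current inorder slice — split it at that
value, recurse on the right subtree first, then the left.
Recursive splits:
  root=6; inorder splits into left=[5], right=[17, 28]
  root=17; inorder splits into left=[], right=[28]
  root=28; inorder splits into left=[], right=[]
  root=5; inorder splits into left=[], right=[]
Reconstructed level-order: [6, 5, 17, 28]


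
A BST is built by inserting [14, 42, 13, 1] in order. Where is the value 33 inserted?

Starting tree (level order): [14, 13, 42, 1]
Insertion path: 14 -> 42
Result: insert 33 as left child of 42
Final tree (level order): [14, 13, 42, 1, None, 33]


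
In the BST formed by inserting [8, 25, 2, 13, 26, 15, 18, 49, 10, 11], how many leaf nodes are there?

Tree built from: [8, 25, 2, 13, 26, 15, 18, 49, 10, 11]
Tree (level-order array): [8, 2, 25, None, None, 13, 26, 10, 15, None, 49, None, 11, None, 18]
Rule: A leaf has 0 children.
Per-node child counts:
  node 8: 2 child(ren)
  node 2: 0 child(ren)
  node 25: 2 child(ren)
  node 13: 2 child(ren)
  node 10: 1 child(ren)
  node 11: 0 child(ren)
  node 15: 1 child(ren)
  node 18: 0 child(ren)
  node 26: 1 child(ren)
  node 49: 0 child(ren)
Matching nodes: [2, 11, 18, 49]
Count of leaf nodes: 4


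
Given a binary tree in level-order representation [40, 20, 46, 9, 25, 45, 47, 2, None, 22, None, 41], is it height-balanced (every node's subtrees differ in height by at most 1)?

Tree (level-order array): [40, 20, 46, 9, 25, 45, 47, 2, None, 22, None, 41]
Definition: a tree is height-balanced if, at every node, |h(left) - h(right)| <= 1 (empty subtree has height -1).
Bottom-up per-node check:
  node 2: h_left=-1, h_right=-1, diff=0 [OK], height=0
  node 9: h_left=0, h_right=-1, diff=1 [OK], height=1
  node 22: h_left=-1, h_right=-1, diff=0 [OK], height=0
  node 25: h_left=0, h_right=-1, diff=1 [OK], height=1
  node 20: h_left=1, h_right=1, diff=0 [OK], height=2
  node 41: h_left=-1, h_right=-1, diff=0 [OK], height=0
  node 45: h_left=0, h_right=-1, diff=1 [OK], height=1
  node 47: h_left=-1, h_right=-1, diff=0 [OK], height=0
  node 46: h_left=1, h_right=0, diff=1 [OK], height=2
  node 40: h_left=2, h_right=2, diff=0 [OK], height=3
All nodes satisfy the balance condition.
Result: Balanced


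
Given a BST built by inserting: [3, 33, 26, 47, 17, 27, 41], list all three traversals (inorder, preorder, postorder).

Tree insertion order: [3, 33, 26, 47, 17, 27, 41]
Tree (level-order array): [3, None, 33, 26, 47, 17, 27, 41]
Inorder (L, root, R): [3, 17, 26, 27, 33, 41, 47]
Preorder (root, L, R): [3, 33, 26, 17, 27, 47, 41]
Postorder (L, R, root): [17, 27, 26, 41, 47, 33, 3]


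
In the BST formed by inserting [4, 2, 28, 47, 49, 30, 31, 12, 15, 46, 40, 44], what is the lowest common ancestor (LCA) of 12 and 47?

Tree insertion order: [4, 2, 28, 47, 49, 30, 31, 12, 15, 46, 40, 44]
Tree (level-order array): [4, 2, 28, None, None, 12, 47, None, 15, 30, 49, None, None, None, 31, None, None, None, 46, 40, None, None, 44]
In a BST, the LCA of p=12, q=47 is the first node v on the
root-to-leaf path with p <= v <= q (go left if both < v, right if both > v).
Walk from root:
  at 4: both 12 and 47 > 4, go right
  at 28: 12 <= 28 <= 47, this is the LCA
LCA = 28


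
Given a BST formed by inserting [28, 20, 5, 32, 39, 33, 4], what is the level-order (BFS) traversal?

Tree insertion order: [28, 20, 5, 32, 39, 33, 4]
Tree (level-order array): [28, 20, 32, 5, None, None, 39, 4, None, 33]
BFS from the root, enqueuing left then right child of each popped node:
  queue [28] -> pop 28, enqueue [20, 32], visited so far: [28]
  queue [20, 32] -> pop 20, enqueue [5], visited so far: [28, 20]
  queue [32, 5] -> pop 32, enqueue [39], visited so far: [28, 20, 32]
  queue [5, 39] -> pop 5, enqueue [4], visited so far: [28, 20, 32, 5]
  queue [39, 4] -> pop 39, enqueue [33], visited so far: [28, 20, 32, 5, 39]
  queue [4, 33] -> pop 4, enqueue [none], visited so far: [28, 20, 32, 5, 39, 4]
  queue [33] -> pop 33, enqueue [none], visited so far: [28, 20, 32, 5, 39, 4, 33]
Result: [28, 20, 32, 5, 39, 4, 33]


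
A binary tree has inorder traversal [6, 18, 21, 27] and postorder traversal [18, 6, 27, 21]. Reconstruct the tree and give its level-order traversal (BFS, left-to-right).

Inorder:   [6, 18, 21, 27]
Postorder: [18, 6, 27, 21]
Algorithm: postorder visits root last, so walk postorder right-to-left;
each value is the root of the current inorder slice — split it at that
value, recurse on the right subtree first, then the left.
Recursive splits:
  root=21; inorder splits into left=[6, 18], right=[27]
  root=27; inorder splits into left=[], right=[]
  root=6; inorder splits into left=[], right=[18]
  root=18; inorder splits into left=[], right=[]
Reconstructed level-order: [21, 6, 27, 18]


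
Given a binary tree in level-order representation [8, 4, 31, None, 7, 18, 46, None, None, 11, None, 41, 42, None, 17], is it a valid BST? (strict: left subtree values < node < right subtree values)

Level-order array: [8, 4, 31, None, 7, 18, 46, None, None, 11, None, 41, 42, None, 17]
Validate using subtree bounds (lo, hi): at each node, require lo < value < hi,
then recurse left with hi=value and right with lo=value.
Preorder trace (stopping at first violation):
  at node 8 with bounds (-inf, +inf): OK
  at node 4 with bounds (-inf, 8): OK
  at node 7 with bounds (4, 8): OK
  at node 31 with bounds (8, +inf): OK
  at node 18 with bounds (8, 31): OK
  at node 11 with bounds (8, 18): OK
  at node 17 with bounds (11, 18): OK
  at node 46 with bounds (31, +inf): OK
  at node 41 with bounds (31, 46): OK
  at node 42 with bounds (46, +inf): VIOLATION
Node 42 violates its bound: not (46 < 42 < +inf).
Result: Not a valid BST
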